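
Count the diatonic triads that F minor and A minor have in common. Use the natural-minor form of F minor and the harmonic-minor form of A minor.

0

Diatonic triads of F minor (natural minor): Fm (i), Gdim (ii°), Ab (III), Bbm (iv), Cm (v), Db (VI), Eb (VII).
Diatonic triads of A minor (harmonic minor): Am (i), Bdim (ii°), Caug (III+), Dm (iv), E (V), F (VI), G#dim (vii°).
No triad has the same root and quality in both keys.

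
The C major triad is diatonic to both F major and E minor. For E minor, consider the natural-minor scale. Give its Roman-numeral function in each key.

The scale of F major is F G A Bb C D E; C is degree 5, and the triad built there (C-E-G) is major, so it is V.
The scale of E minor (natural minor) is E F# G A B C D; C is degree 6, and the triad built there (C-E-G) is major, so it is VI.

V in F major; VI in E minor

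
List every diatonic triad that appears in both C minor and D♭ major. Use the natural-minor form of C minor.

Triads in C minor (natural minor): Cm (i), Ddim (ii°), E♭ (III), Fm (iv), Gm (v), A♭ (VI), B♭ (VII).
Triads in D♭ major: D♭ (I), E♭m (ii), Fm (iii), G♭ (IV), A♭ (V), B♭m (vi), Cdim (vii°).
Shared triads with their functions: Fm (iv in C minor, iii in D♭ major); A♭ (VI in C minor, V in D♭ major).

Fm, A♭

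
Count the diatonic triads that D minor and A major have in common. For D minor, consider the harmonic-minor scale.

1

Diatonic triads of D minor (harmonic minor): D minor (i), E diminished (ii°), F augmented (III+), G minor (iv), A major (V), B♭ major (VI), C♯ diminished (vii°).
Diatonic triads of A major: A major (I), B minor (ii), C♯ minor (iii), D major (IV), E major (V), F♯ minor (vi), G♯ diminished (vii°).
Matching root and quality in both lists: A major.
That gives 1 common triad.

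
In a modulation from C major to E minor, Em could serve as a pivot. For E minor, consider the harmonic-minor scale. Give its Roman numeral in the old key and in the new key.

iii in C major; i in E minor

The scale of C major is C D E F G A B; E is degree 3, and the triad built there (E-G-B) is minor, so it is iii.
The scale of E minor (harmonic minor) is E F# G A B C D#; E is degree 1, and the triad built there (E-G-B) is minor, so it is i.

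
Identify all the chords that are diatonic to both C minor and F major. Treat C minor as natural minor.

Gm, B♭

Triads in C minor (natural minor): Cm (i), Ddim (ii°), E♭ (III), Fm (iv), Gm (v), A♭ (VI), B♭ (VII).
Triads in F major: F (I), Gm (ii), Am (iii), B♭ (IV), C (V), Dm (vi), Edim (vii°).
Shared triads with their functions: Gm (v in C minor, ii in F major); B♭ (VII in C minor, IV in F major).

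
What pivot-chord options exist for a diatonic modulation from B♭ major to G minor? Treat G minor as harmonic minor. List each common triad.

Cm, E♭, Gm, Adim

Triads in B♭ major: B♭ (I), Cm (ii), Dm (iii), E♭ (IV), F (V), Gm (vi), Adim (vii°).
Triads in G minor (harmonic minor): Gm (i), Adim (ii°), B♭aug (III+), Cm (iv), D (V), E♭ (VI), F♯dim (vii°).
Shared triads with their functions: Cm (ii in B♭ major, iv in G minor); E♭ (IV in B♭ major, VI in G minor); Gm (vi in B♭ major, i in G minor); Adim (vii° in B♭ major, ii° in G minor).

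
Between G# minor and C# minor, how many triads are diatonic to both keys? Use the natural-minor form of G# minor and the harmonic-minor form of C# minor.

Diatonic triads of G# minor (natural minor): G# minor (i), A# diminished (ii°), B major (III), C# minor (iv), D# minor (v), E major (VI), F# major (VII).
Diatonic triads of C# minor (harmonic minor): C# minor (i), D# diminished (ii°), E augmented (III+), F# minor (iv), G# major (V), A major (VI), B# diminished (vii°).
Matching root and quality in both lists: C# minor.
That gives 1 common triad.

1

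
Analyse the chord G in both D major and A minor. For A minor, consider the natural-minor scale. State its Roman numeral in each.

IV in D major; VII in A minor

The scale of D major is D E F# G A B C#; G is degree 4, and the triad built there (G-B-D) is major, so it is IV.
The scale of A minor (natural minor) is A B C D E F G; G is degree 7, and the triad built there (G-B-D) is major, so it is VII.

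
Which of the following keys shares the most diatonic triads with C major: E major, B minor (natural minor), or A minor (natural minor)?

A minor

Triads of C major: C (I), Dm (ii), Em (iii), F (IV), G (V), Am (vi), Bdim (vii°).
E major shares 0: none.
B minor (natural minor) shares 2: Em, G.
A minor (natural minor) shares 7: C, Dm, Em, F, G, Am, Bdim.
The most common triads (7) are shared with A minor.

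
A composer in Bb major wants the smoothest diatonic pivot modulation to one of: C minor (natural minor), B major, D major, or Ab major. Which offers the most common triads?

C minor

Triads of Bb major: Bb (I), Cm (ii), Dm (iii), Eb (IV), F (V), Gm (vi), Adim (vii°).
C minor (natural minor) shares 4: Bb, Cm, Eb, Gm.
B major shares 0: none.
D major shares 0: none.
Ab major shares 2: Cm, Eb.
The most common triads (4) are shared with C minor.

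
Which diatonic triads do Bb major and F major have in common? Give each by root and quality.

Bb, Dm, F, Gm

Triads in Bb major: Bb (I), Cm (ii), Dm (iii), Eb (IV), F (V), Gm (vi), Adim (vii°).
Triads in F major: F (I), Gm (ii), Am (iii), Bb (IV), C (V), Dm (vi), Edim (vii°).
Shared triads with their functions: Bb (I in Bb major, IV in F major); Dm (iii in Bb major, vi in F major); F (V in Bb major, I in F major); Gm (vi in Bb major, ii in F major).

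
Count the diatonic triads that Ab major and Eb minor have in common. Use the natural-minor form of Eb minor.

Diatonic triads of Ab major: Ab (I), Bbm (ii), Cm (iii), Db (IV), Eb (V), Fm (vi), Gdim (vii°).
Diatonic triads of Eb minor (natural minor): Ebm (i), Fdim (ii°), Gb (III), Abm (iv), Bbm (v), Cb (VI), Db (VII).
Matching root and quality in both lists: Bbm, Db.
That gives 2 common triads.

2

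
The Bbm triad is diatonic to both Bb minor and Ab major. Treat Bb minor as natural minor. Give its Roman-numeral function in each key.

The scale of Bb minor (natural minor) is Bb C Db Eb F Gb Ab; Bb is degree 1, and the triad built there (Bb-Db-F) is minor, so it is i.
The scale of Ab major is Ab Bb C Db Eb F G; Bb is degree 2, and the triad built there (Bb-Db-F) is minor, so it is ii.

i in Bb minor; ii in Ab major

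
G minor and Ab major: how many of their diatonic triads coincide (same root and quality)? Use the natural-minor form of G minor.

Diatonic triads of G minor (natural minor): G minor (i), A diminished (ii°), Bb major (III), C minor (iv), D minor (v), Eb major (VI), F major (VII).
Diatonic triads of Ab major: Ab major (I), Bb minor (ii), C minor (iii), Db major (IV), Eb major (V), F minor (vi), G diminished (vii°).
Matching root and quality in both lists: C minor, Eb major.
That gives 2 common triads.

2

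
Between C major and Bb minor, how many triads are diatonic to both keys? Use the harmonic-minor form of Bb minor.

1

Diatonic triads of C major: C (I), Dm (ii), Em (iii), F (IV), G (V), Am (vi), Bdim (vii°).
Diatonic triads of Bb minor (harmonic minor): Bbm (i), Cdim (ii°), Dbaug (III+), Ebm (iv), F (V), Gb (VI), Adim (vii°).
Matching root and quality in both lists: F.
That gives 1 common triad.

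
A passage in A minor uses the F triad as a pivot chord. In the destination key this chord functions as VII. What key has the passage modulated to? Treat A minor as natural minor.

The numeral VII denotes a major triad on scale degree 7. With F on degree 7, the tonic of the new key is G.
Degree 7 carries a major triad in natural-minor keys, so the destination is G minor.
Check: the diatonic triads of G minor (natural minor) are Gm (i), Adim (ii°), Bb (III), Cm (iv), Dm (v), Eb (VI), F (VII) — F is indeed VII.

G minor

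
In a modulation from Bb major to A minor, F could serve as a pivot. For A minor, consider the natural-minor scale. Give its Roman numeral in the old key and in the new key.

The scale of Bb major is Bb C D Eb F G A; F is degree 5, and the triad built there (F-A-C) is major, so it is V.
The scale of A minor (natural minor) is A B C D E F G; F is degree 6, and the triad built there (F-A-C) is major, so it is VI.

V in Bb major; VI in A minor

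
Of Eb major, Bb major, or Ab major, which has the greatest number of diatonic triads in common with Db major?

Ab major

Triads of Db major: Db (I), Ebm (ii), Fm (iii), Gb (IV), Ab (V), Bbm (vi), Cdim (vii°).
Eb major shares 2: Fm, Ab.
Bb major shares 0: none.
Ab major shares 4: Db, Fm, Ab, Bbm.
The most common triads (4) are shared with Ab major.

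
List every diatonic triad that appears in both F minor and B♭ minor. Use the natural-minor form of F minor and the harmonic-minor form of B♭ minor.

B♭m

Triads in F minor (natural minor): F minor (i), G diminished (ii°), A♭ major (III), B♭ minor (iv), C minor (v), D♭ major (VI), E♭ major (VII).
Triads in B♭ minor (harmonic minor): B♭ minor (i), C diminished (ii°), D♭ augmented (III+), E♭ minor (iv), F major (V), G♭ major (VI), A diminished (vii°).
Shared triads with their functions: B♭ minor (iv in F minor, i in B♭ minor).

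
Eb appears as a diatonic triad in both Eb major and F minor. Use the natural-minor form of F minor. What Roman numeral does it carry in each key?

I in Eb major; VII in F minor

The scale of Eb major is Eb F G Ab Bb C D; Eb is degree 1, and the triad built there (Eb-G-Bb) is major, so it is I.
The scale of F minor (natural minor) is F G Ab Bb C Db Eb; Eb is degree 7, and the triad built there (Eb-G-Bb) is major, so it is VII.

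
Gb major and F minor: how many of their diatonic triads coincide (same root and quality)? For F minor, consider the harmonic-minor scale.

Diatonic triads of Gb major: Gb (I), Abm (ii), Bbm (iii), Cb (IV), Db (V), Ebm (vi), Fdim (vii°).
Diatonic triads of F minor (harmonic minor): Fm (i), Gdim (ii°), Abaug (III+), Bbm (iv), C (V), Db (VI), Edim (vii°).
Matching root and quality in both lists: Bbm, Db.
That gives 2 common triads.

2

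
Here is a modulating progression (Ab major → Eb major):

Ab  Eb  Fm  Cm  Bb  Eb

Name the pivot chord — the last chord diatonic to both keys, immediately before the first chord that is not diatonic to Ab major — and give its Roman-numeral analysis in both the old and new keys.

Chords diatonic to Ab major: Ab, Bbm, Cm, Db, Eb, Fm, Gdim.
Reading the progression, the first chord not in that set is Bb, so the modulation leaves Ab major there.
The chord immediately before Bb is Cm, which is diatonic to both keys: iii in Ab major and vi in Eb major.

Cm — iii in Ab major, vi in Eb major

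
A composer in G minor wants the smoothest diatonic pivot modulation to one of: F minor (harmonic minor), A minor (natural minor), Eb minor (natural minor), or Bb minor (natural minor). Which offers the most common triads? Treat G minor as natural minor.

Triads of G minor (natural minor): Gm (i), Adim (ii°), Bb (III), Cm (iv), Dm (v), Eb (VI), F (VII).
F minor (harmonic minor) shares 0: none.
A minor (natural minor) shares 2: Dm, F.
Eb minor (natural minor) shares 0: none.
Bb minor (natural minor) shares 0: none.
The most common triads (2) are shared with A minor.

A minor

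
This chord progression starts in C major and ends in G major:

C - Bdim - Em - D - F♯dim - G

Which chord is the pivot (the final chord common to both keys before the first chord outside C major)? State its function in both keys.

Em — iii in C major, vi in G major

Chords diatonic to C major: C, Dm, Em, F, G, Am, Bdim.
Reading the progression, the first chord not in that set is D, so the modulation leaves C major there.
The chord immediately before D is Em, which is diatonic to both keys: iii in C major and vi in G major.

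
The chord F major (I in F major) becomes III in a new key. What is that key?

D minor

The numeral III denotes a major triad on scale degree 3. With F on degree 3, the tonic of the new key is D.
Degree 3 carries a major triad in natural-minor keys, so the destination is D minor.
Check: the diatonic triads of D minor (natural minor) are Dm (i), Edim (ii°), F (III), Gm (iv), Am (v), Bb (VI), C (VII) — F major is indeed III.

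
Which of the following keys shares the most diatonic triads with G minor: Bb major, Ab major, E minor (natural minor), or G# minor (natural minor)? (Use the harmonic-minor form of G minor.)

Triads of G minor (harmonic minor): G minor (i), A diminished (ii°), Bb augmented (III+), C minor (iv), D major (V), Eb major (VI), F# diminished (vii°).
Bb major shares 4: Gm, Adim, Cm, Eb.
Ab major shares 2: Cm, Eb.
E minor (natural minor) shares 2: D, F#dim.
G# minor (natural minor) shares 0: none.
The most common triads (4) are shared with Bb major.

Bb major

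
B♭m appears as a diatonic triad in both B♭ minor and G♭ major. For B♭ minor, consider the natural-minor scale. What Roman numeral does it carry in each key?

The scale of B♭ minor (natural minor) is B♭ C D♭ E♭ F G♭ A♭; B♭ is degree 1, and the triad built there (B♭-D♭-F) is minor, so it is i.
The scale of G♭ major is G♭ A♭ B♭ C♭ D♭ E♭ F; B♭ is degree 3, and the triad built there (B♭-D♭-F) is minor, so it is iii.

i in B♭ minor; iii in G♭ major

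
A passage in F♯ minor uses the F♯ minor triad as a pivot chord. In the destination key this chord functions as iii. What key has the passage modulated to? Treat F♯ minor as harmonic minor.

D major

The numeral iii denotes a minor triad on scale degree 3. With F♯ on degree 3, the tonic of the new key is D.
Degree 3 carries a minor triad in major keys, so the destination is D major.
Check: the diatonic triads of D major are D (I), Em (ii), F♯m (iii), G (IV), A (V), Bm (vi), C♯dim (vii°) — F♯ minor is indeed iii.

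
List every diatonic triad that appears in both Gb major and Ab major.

Bbm, Db

Triads in Gb major: Gb (I), Abm (ii), Bbm (iii), Cb (IV), Db (V), Ebm (vi), Fdim (vii°).
Triads in Ab major: Ab (I), Bbm (ii), Cm (iii), Db (IV), Eb (V), Fm (vi), Gdim (vii°).
Shared triads with their functions: Bbm (iii in Gb major, ii in Ab major); Db (V in Gb major, IV in Ab major).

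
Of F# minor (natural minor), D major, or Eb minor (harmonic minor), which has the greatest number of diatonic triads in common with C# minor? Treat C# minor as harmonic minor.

F# minor

Triads of C# minor (harmonic minor): C# minor (i), D# diminished (ii°), E augmented (III+), F# minor (iv), G# major (V), A major (VI), B# diminished (vii°).
F# minor (natural minor) shares 3: C#m, F#m, A.
D major shares 2: F#m, A.
Eb minor (harmonic minor) shares 0: none.
The most common triads (3) are shared with F# minor.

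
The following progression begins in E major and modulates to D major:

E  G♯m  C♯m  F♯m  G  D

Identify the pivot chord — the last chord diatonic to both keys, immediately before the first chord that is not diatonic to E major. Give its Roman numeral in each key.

Chords diatonic to E major: E, F♯m, G♯m, A, B, C♯m, D♯dim.
Reading the progression, the first chord not in that set is G, so the modulation leaves E major there.
The chord immediately before G is F♯m, which is diatonic to both keys: ii in E major and iii in D major.

F♯m — ii in E major, iii in D major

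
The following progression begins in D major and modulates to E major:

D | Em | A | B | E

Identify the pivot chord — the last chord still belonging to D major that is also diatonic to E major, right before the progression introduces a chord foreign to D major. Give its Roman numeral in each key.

A — V in D major, IV in E major

Chords diatonic to D major: D, Em, F♯m, G, A, Bm, C♯dim.
Reading the progression, the first chord not in that set is B, so the modulation leaves D major there.
The chord immediately before B is A, which is diatonic to both keys: V in D major and IV in E major.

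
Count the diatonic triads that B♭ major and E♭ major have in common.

Diatonic triads of B♭ major: B♭ (I), Cm (ii), Dm (iii), E♭ (IV), F (V), Gm (vi), Adim (vii°).
Diatonic triads of E♭ major: E♭ (I), Fm (ii), Gm (iii), A♭ (IV), B♭ (V), Cm (vi), Ddim (vii°).
Matching root and quality in both lists: B♭, Cm, E♭, Gm.
That gives 4 common triads.

4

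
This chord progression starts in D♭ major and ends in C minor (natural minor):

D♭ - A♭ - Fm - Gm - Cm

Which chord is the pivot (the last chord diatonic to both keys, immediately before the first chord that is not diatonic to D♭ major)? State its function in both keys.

Chords diatonic to D♭ major: D♭, E♭m, Fm, G♭, A♭, B♭m, Cdim.
Reading the progression, the first chord not in that set is Gm, so the modulation leaves D♭ major there.
The chord immediately before Gm is Fm, which is diatonic to both keys: iii in D♭ major and iv in C minor.

Fm — iii in D♭ major, iv in C minor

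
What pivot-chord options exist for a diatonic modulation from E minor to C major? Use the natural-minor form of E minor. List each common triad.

Em, G, Am, C

Triads in E minor (natural minor): E minor (i), F# diminished (ii°), G major (III), A minor (iv), B minor (v), C major (VI), D major (VII).
Triads in C major: C major (I), D minor (ii), E minor (iii), F major (IV), G major (V), A minor (vi), B diminished (vii°).
Shared triads with their functions: E minor (i in E minor, iii in C major); G major (III in E minor, V in C major); A minor (iv in E minor, vi in C major); C major (VI in E minor, I in C major).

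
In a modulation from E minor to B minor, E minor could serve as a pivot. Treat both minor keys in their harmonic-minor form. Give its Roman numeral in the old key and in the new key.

The scale of E minor (harmonic minor) is E F# G A B C D#; E is degree 1, and the triad built there (E-G-B) is minor, so it is i.
The scale of B minor (harmonic minor) is B C# D E F# G A#; E is degree 4, and the triad built there (E-G-B) is minor, so it is iv.

i in E minor; iv in B minor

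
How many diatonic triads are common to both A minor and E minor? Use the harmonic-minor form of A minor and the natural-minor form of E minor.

1

Diatonic triads of A minor (harmonic minor): Am (i), Bdim (ii°), Caug (III+), Dm (iv), E (V), F (VI), G#dim (vii°).
Diatonic triads of E minor (natural minor): Em (i), F#dim (ii°), G (III), Am (iv), Bm (v), C (VI), D (VII).
Matching root and quality in both lists: Am.
That gives 1 common triad.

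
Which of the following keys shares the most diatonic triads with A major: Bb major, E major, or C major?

Triads of A major: A (I), Bm (ii), C#m (iii), D (IV), E (V), F#m (vi), G#dim (vii°).
Bb major shares 0: none.
E major shares 4: A, C#m, E, F#m.
C major shares 0: none.
The most common triads (4) are shared with E major.

E major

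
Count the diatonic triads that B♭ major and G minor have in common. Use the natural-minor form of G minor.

Diatonic triads of B♭ major: B♭ major (I), C minor (ii), D minor (iii), E♭ major (IV), F major (V), G minor (vi), A diminished (vii°).
Diatonic triads of G minor (natural minor): G minor (i), A diminished (ii°), B♭ major (III), C minor (iv), D minor (v), E♭ major (VI), F major (VII).
Matching root and quality in both lists: B♭ major, C minor, D minor, E♭ major, F major, G minor, A diminished.
That gives 7 common triads.

7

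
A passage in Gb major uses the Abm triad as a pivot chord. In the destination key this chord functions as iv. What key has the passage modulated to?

Eb minor

The numeral iv denotes a minor triad on scale degree 4. With Ab on degree 4, the tonic of the new key is Eb.
Degree 4 carries a minor triad in minor keys, so the destination is Eb minor.
Check: the diatonic triads of Eb minor (natural minor) are Ebm (i), Fdim (ii°), Gb (III), Abm (iv), Bbm (v), Cb (VI), Db (VII) — Abm is indeed iv.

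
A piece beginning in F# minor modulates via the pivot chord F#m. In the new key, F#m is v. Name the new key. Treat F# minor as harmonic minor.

The numeral v denotes a minor triad on scale degree 5. With F# on degree 5, the tonic of the new key is B.
Degree 5 carries a minor triad in natural-minor keys, so the destination is B minor.
Check: the diatonic triads of B minor (natural minor) are Bm (i), C#dim (ii°), D (III), Em (iv), F#m (v), G (VI), A (VII) — F#m is indeed v.

B minor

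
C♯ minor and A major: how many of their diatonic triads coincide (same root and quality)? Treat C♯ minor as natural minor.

Diatonic triads of C♯ minor (natural minor): C♯m (i), D♯dim (ii°), E (III), F♯m (iv), G♯m (v), A (VI), B (VII).
Diatonic triads of A major: A (I), Bm (ii), C♯m (iii), D (IV), E (V), F♯m (vi), G♯dim (vii°).
Matching root and quality in both lists: C♯m, E, F♯m, A.
That gives 4 common triads.

4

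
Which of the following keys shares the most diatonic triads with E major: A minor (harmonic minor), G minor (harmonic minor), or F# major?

Triads of E major: E major (I), F# minor (ii), G# minor (iii), A major (IV), B major (V), C# minor (vi), D# diminished (vii°).
A minor (harmonic minor) shares 1: E.
G minor (harmonic minor) shares 0: none.
F# major shares 2: G#m, B.
The most common triads (2) are shared with F# major.

F# major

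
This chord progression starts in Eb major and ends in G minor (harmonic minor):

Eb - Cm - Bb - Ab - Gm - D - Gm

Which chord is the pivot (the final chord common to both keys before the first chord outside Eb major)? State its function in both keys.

Gm — iii in Eb major, i in G minor

Chords diatonic to Eb major: Eb, Fm, Gm, Ab, Bb, Cm, Ddim.
Reading the progression, the first chord not in that set is D, so the modulation leaves Eb major there.
The chord immediately before D is Gm, which is diatonic to both keys: iii in Eb major and i in G minor.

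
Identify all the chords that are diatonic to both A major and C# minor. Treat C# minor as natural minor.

Triads in A major: A (I), Bm (ii), C#m (iii), D (IV), E (V), F#m (vi), G#dim (vii°).
Triads in C# minor (natural minor): C#m (i), D#dim (ii°), E (III), F#m (iv), G#m (v), A (VI), B (VII).
Shared triads with their functions: A (I in A major, VI in C# minor); C#m (iii in A major, i in C# minor); E (V in A major, III in C# minor); F#m (vi in A major, iv in C# minor).

A, C#m, E, F#m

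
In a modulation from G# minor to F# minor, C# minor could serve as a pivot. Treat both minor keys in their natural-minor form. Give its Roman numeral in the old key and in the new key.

iv in G# minor; v in F# minor

The scale of G# minor (natural minor) is G# A# B C# D# E F#; C# is degree 4, and the triad built there (C#-E-G#) is minor, so it is iv.
The scale of F# minor (natural minor) is F# G# A B C# D E; C# is degree 5, and the triad built there (C#-E-G#) is minor, so it is v.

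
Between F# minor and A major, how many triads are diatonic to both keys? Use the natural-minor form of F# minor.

7

Diatonic triads of F# minor (natural minor): F#m (i), G#dim (ii°), A (III), Bm (iv), C#m (v), D (VI), E (VII).
Diatonic triads of A major: A (I), Bm (ii), C#m (iii), D (IV), E (V), F#m (vi), G#dim (vii°).
Matching root and quality in both lists: F#m, G#dim, A, Bm, C#m, D, E.
That gives 7 common triads.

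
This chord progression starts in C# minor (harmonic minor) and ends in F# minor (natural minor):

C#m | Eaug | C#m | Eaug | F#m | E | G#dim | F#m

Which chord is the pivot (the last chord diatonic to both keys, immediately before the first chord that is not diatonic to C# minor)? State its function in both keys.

F#m — iv in C# minor, i in F# minor

Chords diatonic to C# minor: C#m, D#dim, Eaug, F#m, G#, A, B#dim.
Reading the progression, the first chord not in that set is E, so the modulation leaves C# minor there.
The chord immediately before E is F#m, which is diatonic to both keys: iv in C# minor and i in F# minor.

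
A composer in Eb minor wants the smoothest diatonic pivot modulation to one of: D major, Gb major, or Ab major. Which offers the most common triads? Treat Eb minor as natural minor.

Triads of Eb minor (natural minor): Eb minor (i), F diminished (ii°), Gb major (III), Ab minor (iv), Bb minor (v), Cb major (VI), Db major (VII).
D major shares 0: none.
Gb major shares 7: Ebm, Fdim, Gb, Abm, Bbm, Cb, Db.
Ab major shares 2: Bbm, Db.
The most common triads (7) are shared with Gb major.

Gb major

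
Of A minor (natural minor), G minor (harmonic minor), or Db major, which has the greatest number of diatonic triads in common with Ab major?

Db major

Triads of Ab major: Ab (I), Bbm (ii), Cm (iii), Db (IV), Eb (V), Fm (vi), Gdim (vii°).
A minor (natural minor) shares 0: none.
G minor (harmonic minor) shares 2: Cm, Eb.
Db major shares 4: Ab, Bbm, Db, Fm.
The most common triads (4) are shared with Db major.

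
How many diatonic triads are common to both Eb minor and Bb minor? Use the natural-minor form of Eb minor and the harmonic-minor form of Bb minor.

Diatonic triads of Eb minor (natural minor): Eb minor (i), F diminished (ii°), Gb major (III), Ab minor (iv), Bb minor (v), Cb major (VI), Db major (VII).
Diatonic triads of Bb minor (harmonic minor): Bb minor (i), C diminished (ii°), Db augmented (III+), Eb minor (iv), F major (V), Gb major (VI), A diminished (vii°).
Matching root and quality in both lists: Eb minor, Gb major, Bb minor.
That gives 3 common triads.

3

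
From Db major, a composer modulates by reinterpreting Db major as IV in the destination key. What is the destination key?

The numeral IV denotes a major triad on scale degree 4. With Db on degree 4, the tonic of the new key is Ab.
Degree 4 carries a major triad in major keys, so the destination is Ab major.
Check: the diatonic triads of Ab major are Ab (I), Bbm (ii), Cm (iii), Db (IV), Eb (V), Fm (vi), Gdim (vii°) — Db major is indeed IV.

Ab major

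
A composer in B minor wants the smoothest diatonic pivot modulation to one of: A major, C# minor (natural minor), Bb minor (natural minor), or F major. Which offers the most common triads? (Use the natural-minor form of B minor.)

Triads of B minor (natural minor): Bm (i), C#dim (ii°), D (III), Em (iv), F#m (v), G (VI), A (VII).
A major shares 4: Bm, D, F#m, A.
C# minor (natural minor) shares 2: F#m, A.
Bb minor (natural minor) shares 0: none.
F major shares 0: none.
The most common triads (4) are shared with A major.

A major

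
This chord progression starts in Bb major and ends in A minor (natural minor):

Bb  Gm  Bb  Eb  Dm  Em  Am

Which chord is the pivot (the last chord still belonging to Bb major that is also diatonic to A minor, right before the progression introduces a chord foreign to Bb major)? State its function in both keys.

Chords diatonic to Bb major: Bb, Cm, Dm, Eb, F, Gm, Adim.
Reading the progression, the first chord not in that set is Em, so the modulation leaves Bb major there.
The chord immediately before Em is Dm, which is diatonic to both keys: iii in Bb major and iv in A minor.

Dm — iii in Bb major, iv in A minor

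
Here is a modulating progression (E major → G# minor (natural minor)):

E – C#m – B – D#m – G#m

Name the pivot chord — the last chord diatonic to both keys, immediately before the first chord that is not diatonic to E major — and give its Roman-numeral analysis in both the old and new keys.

B — V in E major, III in G# minor

Chords diatonic to E major: E, F#m, G#m, A, B, C#m, D#dim.
Reading the progression, the first chord not in that set is D#m, so the modulation leaves E major there.
The chord immediately before D#m is B, which is diatonic to both keys: V in E major and III in G# minor.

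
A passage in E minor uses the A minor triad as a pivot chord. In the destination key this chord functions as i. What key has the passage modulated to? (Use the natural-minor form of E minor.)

A minor

The numeral i denotes a minor triad on scale degree 1. With A on degree 1, the tonic of the new key is A.
Degree 1 carries a minor triad in minor keys, so the destination is A minor.
Check: the diatonic triads of A minor (natural minor) are Am (i), Bdim (ii°), C (III), Dm (iv), Em (v), F (VI), G (VII) — A minor is indeed i.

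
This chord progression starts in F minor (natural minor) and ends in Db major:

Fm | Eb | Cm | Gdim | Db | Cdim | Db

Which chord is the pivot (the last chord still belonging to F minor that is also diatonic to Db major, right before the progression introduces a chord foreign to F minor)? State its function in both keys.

Db — VI in F minor, I in Db major

Chords diatonic to F minor: Fm, Gdim, Ab, Bbm, Cm, Db, Eb.
Reading the progression, the first chord not in that set is Cdim, so the modulation leaves F minor there.
The chord immediately before Cdim is Db, which is diatonic to both keys: VI in F minor and I in Db major.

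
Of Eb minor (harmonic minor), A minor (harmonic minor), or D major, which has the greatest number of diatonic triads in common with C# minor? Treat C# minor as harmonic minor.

D major

Triads of C# minor (harmonic minor): C#m (i), D#dim (ii°), Eaug (III+), F#m (iv), G# (V), A (VI), B#dim (vii°).
Eb minor (harmonic minor) shares 0: none.
A minor (harmonic minor) shares 0: none.
D major shares 2: F#m, A.
The most common triads (2) are shared with D major.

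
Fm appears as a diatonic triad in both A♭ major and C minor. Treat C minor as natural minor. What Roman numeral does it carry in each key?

vi in A♭ major; iv in C minor

The scale of A♭ major is A♭ B♭ C D♭ E♭ F G; F is degree 6, and the triad built there (F-A♭-C) is minor, so it is vi.
The scale of C minor (natural minor) is C D E♭ F G A♭ B♭; F is degree 4, and the triad built there (F-A♭-C) is minor, so it is iv.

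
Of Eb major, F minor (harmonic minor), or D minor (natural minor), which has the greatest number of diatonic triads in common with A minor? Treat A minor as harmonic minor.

Triads of A minor (harmonic minor): A minor (i), B diminished (ii°), C augmented (III+), D minor (iv), E major (V), F major (VI), G# diminished (vii°).
Eb major shares 0: none.
F minor (harmonic minor) shares 0: none.
D minor (natural minor) shares 3: Am, Dm, F.
The most common triads (3) are shared with D minor.

D minor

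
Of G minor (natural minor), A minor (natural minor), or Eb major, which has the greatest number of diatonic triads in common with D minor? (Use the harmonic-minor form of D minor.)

G minor

Triads of D minor (harmonic minor): Dm (i), Edim (ii°), Faug (III+), Gm (iv), A (V), Bb (VI), C#dim (vii°).
G minor (natural minor) shares 3: Dm, Gm, Bb.
A minor (natural minor) shares 1: Dm.
Eb major shares 2: Gm, Bb.
The most common triads (3) are shared with G minor.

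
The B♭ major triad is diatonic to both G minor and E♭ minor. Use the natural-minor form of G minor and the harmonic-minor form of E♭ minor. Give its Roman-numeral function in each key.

The scale of G minor (natural minor) is G A B♭ C D E♭ F; B♭ is degree 3, and the triad built there (B♭-D-F) is major, so it is III.
The scale of E♭ minor (harmonic minor) is E♭ F G♭ A♭ B♭ C♭ D; B♭ is degree 5, and the triad built there (B♭-D-F) is major, so it is V.

III in G minor; V in E♭ minor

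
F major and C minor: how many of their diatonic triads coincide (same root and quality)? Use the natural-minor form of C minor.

2

Diatonic triads of F major: F major (I), G minor (ii), A minor (iii), Bb major (IV), C major (V), D minor (vi), E diminished (vii°).
Diatonic triads of C minor (natural minor): C minor (i), D diminished (ii°), Eb major (III), F minor (iv), G minor (v), Ab major (VI), Bb major (VII).
Matching root and quality in both lists: G minor, Bb major.
That gives 2 common triads.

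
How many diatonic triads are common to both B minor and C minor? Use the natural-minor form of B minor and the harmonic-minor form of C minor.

1

Diatonic triads of B minor (natural minor): Bm (i), C#dim (ii°), D (III), Em (iv), F#m (v), G (VI), A (VII).
Diatonic triads of C minor (harmonic minor): Cm (i), Ddim (ii°), Ebaug (III+), Fm (iv), G (V), Ab (VI), Bdim (vii°).
Matching root and quality in both lists: G.
That gives 1 common triad.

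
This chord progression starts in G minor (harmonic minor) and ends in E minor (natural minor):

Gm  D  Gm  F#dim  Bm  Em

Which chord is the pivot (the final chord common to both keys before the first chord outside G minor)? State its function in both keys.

F#dim — vii° in G minor, ii° in E minor

Chords diatonic to G minor: Gm, Adim, Bbaug, Cm, D, Eb, F#dim.
Reading the progression, the first chord not in that set is Bm, so the modulation leaves G minor there.
The chord immediately before Bm is F#dim, which is diatonic to both keys: vii° in G minor and ii° in E minor.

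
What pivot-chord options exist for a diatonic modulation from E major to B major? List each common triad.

Triads in E major: E (I), F#m (ii), G#m (iii), A (IV), B (V), C#m (vi), D#dim (vii°).
Triads in B major: B (I), C#m (ii), D#m (iii), E (IV), F# (V), G#m (vi), A#dim (vii°).
Shared triads with their functions: E (I in E major, IV in B major); G#m (iii in E major, vi in B major); B (V in E major, I in B major); C#m (vi in E major, ii in B major).

E, G#m, B, C#m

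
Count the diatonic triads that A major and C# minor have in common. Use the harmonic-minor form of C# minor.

3

Diatonic triads of A major: A (I), Bm (ii), C#m (iii), D (IV), E (V), F#m (vi), G#dim (vii°).
Diatonic triads of C# minor (harmonic minor): C#m (i), D#dim (ii°), Eaug (III+), F#m (iv), G# (V), A (VI), B#dim (vii°).
Matching root and quality in both lists: A, C#m, F#m.
That gives 3 common triads.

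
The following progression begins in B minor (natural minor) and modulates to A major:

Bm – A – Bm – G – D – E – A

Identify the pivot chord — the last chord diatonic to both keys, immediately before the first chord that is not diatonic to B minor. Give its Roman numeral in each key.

Chords diatonic to B minor: Bm, C#dim, D, Em, F#m, G, A.
Reading the progression, the first chord not in that set is E, so the modulation leaves B minor there.
The chord immediately before E is D, which is diatonic to both keys: III in B minor and IV in A major.

D — III in B minor, IV in A major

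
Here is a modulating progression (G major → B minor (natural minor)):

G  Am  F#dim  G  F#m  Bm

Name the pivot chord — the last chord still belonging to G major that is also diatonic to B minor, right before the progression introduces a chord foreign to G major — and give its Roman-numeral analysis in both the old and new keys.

G — I in G major, VI in B minor

Chords diatonic to G major: G, Am, Bm, C, D, Em, F#dim.
Reading the progression, the first chord not in that set is F#m, so the modulation leaves G major there.
The chord immediately before F#m is G, which is diatonic to both keys: I in G major and VI in B minor.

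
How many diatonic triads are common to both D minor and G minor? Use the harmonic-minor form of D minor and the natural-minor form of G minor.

3

Diatonic triads of D minor (harmonic minor): Dm (i), Edim (ii°), Faug (III+), Gm (iv), A (V), B♭ (VI), C♯dim (vii°).
Diatonic triads of G minor (natural minor): Gm (i), Adim (ii°), B♭ (III), Cm (iv), Dm (v), E♭ (VI), F (VII).
Matching root and quality in both lists: Dm, Gm, B♭.
That gives 3 common triads.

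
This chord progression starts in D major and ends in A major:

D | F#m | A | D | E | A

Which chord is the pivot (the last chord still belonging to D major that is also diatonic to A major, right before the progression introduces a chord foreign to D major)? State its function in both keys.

D — I in D major, IV in A major

Chords diatonic to D major: D, Em, F#m, G, A, Bm, C#dim.
Reading the progression, the first chord not in that set is E, so the modulation leaves D major there.
The chord immediately before E is D, which is diatonic to both keys: I in D major and IV in A major.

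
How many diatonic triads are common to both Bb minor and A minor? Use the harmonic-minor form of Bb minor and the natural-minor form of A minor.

Diatonic triads of Bb minor (harmonic minor): Bbm (i), Cdim (ii°), Dbaug (III+), Ebm (iv), F (V), Gb (VI), Adim (vii°).
Diatonic triads of A minor (natural minor): Am (i), Bdim (ii°), C (III), Dm (iv), Em (v), F (VI), G (VII).
Matching root and quality in both lists: F.
That gives 1 common triad.

1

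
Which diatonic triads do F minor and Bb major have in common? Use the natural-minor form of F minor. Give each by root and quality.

Triads in F minor (natural minor): Fm (i), Gdim (ii°), Ab (III), Bbm (iv), Cm (v), Db (VI), Eb (VII).
Triads in Bb major: Bb (I), Cm (ii), Dm (iii), Eb (IV), F (V), Gm (vi), Adim (vii°).
Shared triads with their functions: Cm (v in F minor, ii in Bb major); Eb (VII in F minor, IV in Bb major).

Cm, Eb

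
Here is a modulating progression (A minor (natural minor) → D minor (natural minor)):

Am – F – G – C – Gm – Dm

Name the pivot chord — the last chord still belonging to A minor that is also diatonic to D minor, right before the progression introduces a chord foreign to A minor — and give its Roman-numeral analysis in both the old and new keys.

Chords diatonic to A minor: Am, Bdim, C, Dm, Em, F, G.
Reading the progression, the first chord not in that set is Gm, so the modulation leaves A minor there.
The chord immediately before Gm is C, which is diatonic to both keys: III in A minor and VII in D minor.

C — III in A minor, VII in D minor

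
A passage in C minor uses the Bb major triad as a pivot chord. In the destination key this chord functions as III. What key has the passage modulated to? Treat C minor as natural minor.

G minor

The numeral III denotes a major triad on scale degree 3. With Bb on degree 3, the tonic of the new key is G.
Degree 3 carries a major triad in natural-minor keys, so the destination is G minor.
Check: the diatonic triads of G minor (natural minor) are Gm (i), Adim (ii°), Bb (III), Cm (iv), Dm (v), Eb (VI), F (VII) — Bb major is indeed III.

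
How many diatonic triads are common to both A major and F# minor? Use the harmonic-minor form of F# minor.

Diatonic triads of A major: A (I), Bm (ii), C#m (iii), D (IV), E (V), F#m (vi), G#dim (vii°).
Diatonic triads of F# minor (harmonic minor): F#m (i), G#dim (ii°), Aaug (III+), Bm (iv), C# (V), D (VI), E#dim (vii°).
Matching root and quality in both lists: Bm, D, F#m, G#dim.
That gives 4 common triads.

4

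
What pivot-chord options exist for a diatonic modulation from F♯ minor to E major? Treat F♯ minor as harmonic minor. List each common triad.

F♯m

Triads in F♯ minor (harmonic minor): F♯m (i), G♯dim (ii°), Aaug (III+), Bm (iv), C♯ (V), D (VI), E♯dim (vii°).
Triads in E major: E (I), F♯m (ii), G♯m (iii), A (IV), B (V), C♯m (vi), D♯dim (vii°).
Shared triads with their functions: F♯m (i in F♯ minor, ii in E major).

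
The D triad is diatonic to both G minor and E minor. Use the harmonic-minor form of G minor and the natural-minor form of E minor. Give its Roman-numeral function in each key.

The scale of G minor (harmonic minor) is G A B♭ C D E♭ F♯; D is degree 5, and the triad built there (D-F♯-A) is major, so it is V.
The scale of E minor (natural minor) is E F♯ G A B C D; D is degree 7, and the triad built there (D-F♯-A) is major, so it is VII.

V in G minor; VII in E minor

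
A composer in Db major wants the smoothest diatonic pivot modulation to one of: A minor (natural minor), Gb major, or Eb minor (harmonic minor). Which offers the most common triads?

Triads of Db major: Db major (I), Eb minor (ii), F minor (iii), Gb major (IV), Ab major (V), Bb minor (vi), C diminished (vii°).
A minor (natural minor) shares 0: none.
Gb major shares 4: Db, Ebm, Gb, Bbm.
Eb minor (harmonic minor) shares 1: Ebm.
The most common triads (4) are shared with Gb major.

Gb major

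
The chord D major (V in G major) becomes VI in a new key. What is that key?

The numeral VI denotes a major triad on scale degree 6. With D on degree 6, the tonic of the new key is F#.
Degree 6 carries a major triad in minor keys, so the destination is F# minor.
Check: the diatonic triads of F# minor (natural minor) are F#m (i), G#dim (ii°), A (III), Bm (iv), C#m (v), D (VI), E (VII) — D major is indeed VI.

F# minor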